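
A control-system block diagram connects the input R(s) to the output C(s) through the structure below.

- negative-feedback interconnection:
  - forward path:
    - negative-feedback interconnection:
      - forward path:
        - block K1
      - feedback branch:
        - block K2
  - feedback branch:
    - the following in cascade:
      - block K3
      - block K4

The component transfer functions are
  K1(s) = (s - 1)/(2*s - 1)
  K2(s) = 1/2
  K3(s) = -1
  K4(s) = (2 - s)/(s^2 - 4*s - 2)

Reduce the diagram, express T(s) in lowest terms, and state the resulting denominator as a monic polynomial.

Answer: s^3 - 21*s^2/5 - 4*s/5 + 2

Working:
Step 1. feedback reduction of K1, K2, giving (2*s - 2)/(5*s - 3)
Step 2. multiply K3, K4 (series), giving (s - 2)/(s^2 - 4*s - 2)
Step 3. feedback reduction of [K1/(1+K1*K2)], (K3*K4), giving (2*s^3 - 10*s^2 + 4*s + 4)/(5*s^3 - 21*s^2 - 4*s + 10)
The result of step 3 is T(s) in lowest terms. Its denominator has leading coefficient 5; dividing the denominator through by 5 makes it monic.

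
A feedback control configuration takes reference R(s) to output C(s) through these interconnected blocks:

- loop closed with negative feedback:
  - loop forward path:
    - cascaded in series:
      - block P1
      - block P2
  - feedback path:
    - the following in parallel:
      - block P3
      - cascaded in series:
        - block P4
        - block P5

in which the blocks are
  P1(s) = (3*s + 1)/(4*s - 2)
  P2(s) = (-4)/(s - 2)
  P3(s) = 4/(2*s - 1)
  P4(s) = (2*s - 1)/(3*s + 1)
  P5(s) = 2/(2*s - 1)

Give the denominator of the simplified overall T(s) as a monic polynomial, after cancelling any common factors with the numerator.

Step 1. series reduction of P1, P2: (-6*s - 2)/(2*s^2 - 5*s + 2)
Step 2. reduce the series chain P4, P5: 2/(3*s + 1)
Step 3. parallel reduction of P3, (P4*P5): (16*s + 2)/(6*s^2 - s - 1)
Step 4. reduce the feedback loop with forward (P1*P2) and return (P3+(P4*P5)): (-12*s^2 + 2*s + 2)/(4*s^3 - 12*s^2 - 23*s - 6)
No further cancellation is possible in the step-4 result, so that is T(s). Its denominator becomes monic after dividing by the leading coefficient 4.

Hence the answer: s^3 - 3*s^2 - 23*s/4 - 3/2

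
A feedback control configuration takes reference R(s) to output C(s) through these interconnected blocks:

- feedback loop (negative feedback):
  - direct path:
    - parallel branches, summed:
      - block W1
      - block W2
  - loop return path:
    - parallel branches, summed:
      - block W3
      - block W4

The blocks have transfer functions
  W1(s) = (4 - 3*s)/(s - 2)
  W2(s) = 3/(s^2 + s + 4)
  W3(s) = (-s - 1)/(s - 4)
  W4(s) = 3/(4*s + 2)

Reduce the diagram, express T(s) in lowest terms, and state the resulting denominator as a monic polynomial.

1. sum the parallel branches W1, W2: (-3*s^3 + s^2 - 5*s + 10)/(s^3 - s^2 + 2*s - 8)
2. add W3, W4 (parallel): (-4*s^2 - 3*s - 14)/(4*s^2 - 14*s - 8)
3. feedback reduction of (W1+W2), (W3+W4): (-12*s^5 + 46*s^4 - 10*s^3 + 102*s^2 - 100*s - 80)/(16*s^5 - 13*s^4 + 73*s^3 - 91*s^2 + 136*s - 76)
No further cancellation is possible in the step-3 result, so that is T(s). Its denominator becomes monic after dividing by the leading coefficient 16.

Final answer: s^5 - 13*s^4/16 + 73*s^3/16 - 91*s^2/16 + 17*s/2 - 19/4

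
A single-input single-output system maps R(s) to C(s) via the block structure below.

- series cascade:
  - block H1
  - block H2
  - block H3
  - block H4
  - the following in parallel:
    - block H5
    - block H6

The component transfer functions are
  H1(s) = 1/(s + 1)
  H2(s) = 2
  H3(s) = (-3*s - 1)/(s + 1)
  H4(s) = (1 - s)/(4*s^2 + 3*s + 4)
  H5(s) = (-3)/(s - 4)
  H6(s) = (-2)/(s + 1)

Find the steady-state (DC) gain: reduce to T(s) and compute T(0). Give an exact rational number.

[1] sum the parallel branches H5, H6 -> (5 - 5*s)/(s^2 - 3*s - 4)
[2] reduce the series chain H1, H2, H3, H4, (H5+H6) -> (-30*s^3 + 50*s^2 - 10*s - 10)/(4*s^6 - s^5 - 35*s^4 - 75*s^3 - 85*s^2 - 56*s - 16)
DC gain: substitute s = 0 into T(s) from step 2: T(0) = -10/(-16) = 5/8.

Hence the answer: 5/8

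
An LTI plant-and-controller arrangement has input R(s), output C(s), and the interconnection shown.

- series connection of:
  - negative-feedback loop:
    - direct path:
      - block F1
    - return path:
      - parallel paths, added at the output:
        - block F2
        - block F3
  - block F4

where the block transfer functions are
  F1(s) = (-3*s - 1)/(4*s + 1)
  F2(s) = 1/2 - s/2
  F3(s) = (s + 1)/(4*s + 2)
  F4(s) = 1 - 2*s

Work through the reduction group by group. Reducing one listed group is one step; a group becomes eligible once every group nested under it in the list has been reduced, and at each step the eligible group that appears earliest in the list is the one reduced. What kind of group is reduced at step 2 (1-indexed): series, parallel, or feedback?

The answer is feedback.

Reasoning:
(1) parallel reduction of F2, F3
(2) apply the feedback formula to F1, (F2+F3)
(3) multiply [F1/(1+F1*(F2+F3))], F4 (series)
Step 2 collapses a feedback group.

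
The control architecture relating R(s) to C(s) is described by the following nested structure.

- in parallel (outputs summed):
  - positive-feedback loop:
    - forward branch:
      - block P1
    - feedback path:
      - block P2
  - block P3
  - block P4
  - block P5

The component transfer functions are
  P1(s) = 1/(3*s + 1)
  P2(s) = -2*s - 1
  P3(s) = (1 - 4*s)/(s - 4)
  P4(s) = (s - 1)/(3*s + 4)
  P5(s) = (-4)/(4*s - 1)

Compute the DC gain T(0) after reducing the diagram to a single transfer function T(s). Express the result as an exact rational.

1. apply the feedback formula to P1, P2; result 1/(5*s + 2)
2. parallel reduction of [P1/(1-P1*P2)], P3, P4, P5; result (-220*s^4 - 441*s^3 + 229*s^2 + 388*s + 128)/(60*s^4 - 151*s^3 - 350*s^2 - 32*s + 32)
The step-2 result is T(s). Setting s = 0: T(0) = 128/32 = 4.

Therefore the answer is 4.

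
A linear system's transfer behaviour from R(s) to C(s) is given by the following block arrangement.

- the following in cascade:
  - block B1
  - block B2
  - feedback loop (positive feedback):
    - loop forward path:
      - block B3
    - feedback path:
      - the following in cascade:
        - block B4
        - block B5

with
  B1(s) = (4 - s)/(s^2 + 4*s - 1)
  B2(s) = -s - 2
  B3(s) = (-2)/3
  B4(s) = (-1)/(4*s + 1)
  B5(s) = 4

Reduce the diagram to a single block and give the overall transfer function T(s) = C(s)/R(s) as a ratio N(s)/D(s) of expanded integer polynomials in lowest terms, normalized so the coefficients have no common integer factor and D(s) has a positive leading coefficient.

First reduce the diagram to T(s).

[1] series reduction of B4, B5: (-4)/(4*s + 1)
[2] apply the feedback formula to B3, (B4*B5): (-8*s - 2)/(12*s - 5)
[3] cascade B1, B2, [B3/(1-B3*(B4*B5))], giving the overall T(s)

Answer: (-8*s^3 + 14*s^2 + 68*s + 16)/(12*s^3 + 43*s^2 - 32*s + 5)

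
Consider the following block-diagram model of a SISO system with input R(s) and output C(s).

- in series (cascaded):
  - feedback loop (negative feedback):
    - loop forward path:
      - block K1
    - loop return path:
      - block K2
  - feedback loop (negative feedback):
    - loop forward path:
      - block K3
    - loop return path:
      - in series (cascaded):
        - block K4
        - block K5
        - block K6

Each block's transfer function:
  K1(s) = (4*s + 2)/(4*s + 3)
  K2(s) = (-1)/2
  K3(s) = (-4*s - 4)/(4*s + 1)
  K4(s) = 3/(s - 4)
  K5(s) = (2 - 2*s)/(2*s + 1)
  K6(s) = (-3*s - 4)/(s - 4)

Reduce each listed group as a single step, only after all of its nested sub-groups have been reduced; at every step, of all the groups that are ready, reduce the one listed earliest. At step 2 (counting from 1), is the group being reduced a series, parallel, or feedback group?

Step 1 - reduce the feedback loop with forward K1 and return K2
Step 2 - series reduction of K4, K5, K6
Step 3 - reduce the feedback loop with forward K3 and return (K4*K5*K6)
Step 4 - series reduction of [K1/(1+K1*K2)], [K3/(1+K3*(K4*K5*K6))]
Step 2: series.

Final answer: series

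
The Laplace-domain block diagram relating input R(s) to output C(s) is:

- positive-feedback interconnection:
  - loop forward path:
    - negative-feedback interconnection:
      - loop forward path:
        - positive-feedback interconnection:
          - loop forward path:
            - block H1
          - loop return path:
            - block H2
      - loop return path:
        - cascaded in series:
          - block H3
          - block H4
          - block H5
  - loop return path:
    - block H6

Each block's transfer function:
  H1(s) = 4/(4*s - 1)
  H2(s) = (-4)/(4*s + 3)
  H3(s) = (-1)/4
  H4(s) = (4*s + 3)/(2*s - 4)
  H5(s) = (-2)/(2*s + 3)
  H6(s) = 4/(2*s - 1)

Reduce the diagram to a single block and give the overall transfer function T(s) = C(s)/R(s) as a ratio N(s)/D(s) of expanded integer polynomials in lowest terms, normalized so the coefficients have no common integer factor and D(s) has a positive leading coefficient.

Step 1 - apply the feedback formula to H1, H2 -> (16*s + 12)/(16*s^2 + 8*s + 13)
Step 2 - reduce the series chain H3, H4, H5 -> (4*s + 3)/(8*s^2 - 4*s - 24)
Step 3 - apply the feedback formula to [H1/(1-H1*H2)], (H3*H4*H5) -> (32*s^3 + 8*s^2 - 108*s - 72)/(32*s^4 - 62*s^2 - 37*s - 69)
Step 4 - close the feedback loop around [[H1/(1-H1*H2)]/(1+[H1/(1-H1*H2)]*(H3*H4*H5))], H6, giving the overall T(s)

Therefore the answer is (64*s^4 - 16*s^3 - 224*s^2 - 36*s + 72)/(64*s^5 - 32*s^4 - 252*s^3 - 44*s^2 + 331*s + 357).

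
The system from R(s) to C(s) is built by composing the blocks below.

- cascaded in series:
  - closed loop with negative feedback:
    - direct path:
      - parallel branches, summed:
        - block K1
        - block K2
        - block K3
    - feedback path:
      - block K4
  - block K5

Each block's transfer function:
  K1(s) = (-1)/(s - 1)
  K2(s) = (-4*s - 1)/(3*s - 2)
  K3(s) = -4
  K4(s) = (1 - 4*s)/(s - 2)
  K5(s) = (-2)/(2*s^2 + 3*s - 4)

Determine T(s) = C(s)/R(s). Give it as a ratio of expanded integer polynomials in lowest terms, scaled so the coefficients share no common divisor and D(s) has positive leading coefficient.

Step 1: reduce the parallel group K1, K2, K3: (-16*s^2 + 20*s - 5)/(3*s^2 - 5*s + 2)
Step 2: apply the feedback formula to (K1+K2+K3), K4: (-16*s^3 + 52*s^2 - 45*s + 10)/(67*s^3 - 107*s^2 + 52*s - 9)
Step 3: cascade [(K1+K2+K3)/(1+(K1+K2+K3)*K4)], K5: this yields T(s), and no further normalization is needed

Answer: (32*s^3 - 104*s^2 + 90*s - 20)/(134*s^5 - 13*s^4 - 485*s^3 + 566*s^2 - 235*s + 36)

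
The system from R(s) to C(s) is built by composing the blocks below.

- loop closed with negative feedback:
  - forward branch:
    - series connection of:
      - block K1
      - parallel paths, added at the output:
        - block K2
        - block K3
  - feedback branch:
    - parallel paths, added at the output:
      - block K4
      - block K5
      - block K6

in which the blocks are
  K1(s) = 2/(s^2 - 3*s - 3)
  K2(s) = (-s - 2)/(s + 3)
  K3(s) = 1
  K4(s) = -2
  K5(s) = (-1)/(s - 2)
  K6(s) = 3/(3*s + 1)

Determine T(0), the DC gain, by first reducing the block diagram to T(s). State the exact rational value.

Answer: -1/3

Working:
Step 1. sum the parallel branches K2, K3: 1/(s + 3)
Step 2. series reduction of K1, (K2+K3): 2/(s^3 - 12*s - 9)
Step 3. add K4, K5, K6 (parallel): (-6*s^2 + 10*s - 3)/(3*s^2 - 5*s - 2)
Step 4. close the feedback loop around (K1*(K2+K3)), (K4+K5+K6): (6*s^2 - 10*s - 4)/(3*s^5 - 5*s^4 - 38*s^3 + 21*s^2 + 89*s + 12)
DC gain: substitute s = 0 into T(s) from step 4: T(0) = -4/12 = -1/3.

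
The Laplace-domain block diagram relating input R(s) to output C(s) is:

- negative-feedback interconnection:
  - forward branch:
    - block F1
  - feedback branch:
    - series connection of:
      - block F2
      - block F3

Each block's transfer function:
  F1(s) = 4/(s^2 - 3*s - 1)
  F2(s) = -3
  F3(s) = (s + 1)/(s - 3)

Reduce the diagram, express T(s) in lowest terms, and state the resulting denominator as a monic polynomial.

[1] cascade F2, F3; result (-3*s - 3)/(s - 3)
[2] feedback reduction of F1, (F2*F3); result (4*s - 12)/(s^3 - 6*s^2 - 4*s - 9)
No further cancellation is possible in the step-2 result, so that is T(s). Its denominator is already monic.

Therefore the answer is s^3 - 6*s^2 - 4*s - 9.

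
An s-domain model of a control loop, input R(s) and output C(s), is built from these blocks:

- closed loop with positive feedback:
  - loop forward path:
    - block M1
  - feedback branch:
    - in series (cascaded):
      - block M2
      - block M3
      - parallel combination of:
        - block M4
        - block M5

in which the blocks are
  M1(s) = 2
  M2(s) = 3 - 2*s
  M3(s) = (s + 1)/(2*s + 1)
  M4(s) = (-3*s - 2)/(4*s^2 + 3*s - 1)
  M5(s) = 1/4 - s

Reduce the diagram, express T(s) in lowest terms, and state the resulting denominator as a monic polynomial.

The answer is s^4 - s^3 - 15*s^2/16 - s/32 - 25/32.

Reasoning:
1. sum the parallel branches M4, M5: (-16*s^3 - 8*s^2 - 5*s - 9)/(16*s^2 + 12*s - 4)
2. series reduction of M2, M3, (M4+M5): (32*s^4 - 32*s^3 - 14*s^2 + 3*s - 27)/(32*s^2 + 8*s - 4)
3. close the feedback loop around M1, (M2*M3*(M4+M5)): (-32*s^2 - 8*s + 4)/(32*s^4 - 32*s^3 - 30*s^2 - s - 25)
That last expression is T(s), already simplified. Scaling its denominator by 1/32 (the reciprocal of the leading coefficient) yields the monic denominator.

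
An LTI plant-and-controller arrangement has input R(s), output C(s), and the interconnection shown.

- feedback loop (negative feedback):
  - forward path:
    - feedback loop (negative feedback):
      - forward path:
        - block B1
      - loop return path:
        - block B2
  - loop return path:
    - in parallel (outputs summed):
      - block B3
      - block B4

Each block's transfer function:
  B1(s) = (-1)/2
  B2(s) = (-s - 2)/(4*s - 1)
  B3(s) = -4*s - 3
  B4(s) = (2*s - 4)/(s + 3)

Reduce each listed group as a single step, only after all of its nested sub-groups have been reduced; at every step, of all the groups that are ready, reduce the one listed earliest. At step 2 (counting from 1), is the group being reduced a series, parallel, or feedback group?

Step 1 - collapse the loop (B1 forward, B2 return)
Step 2 - combine B3, B4 in parallel
Step 3 - apply the feedback formula to [B1/(1+B1*B2)], (B3+B4)
Step 2 collapses a parallel group.

Therefore the answer is parallel.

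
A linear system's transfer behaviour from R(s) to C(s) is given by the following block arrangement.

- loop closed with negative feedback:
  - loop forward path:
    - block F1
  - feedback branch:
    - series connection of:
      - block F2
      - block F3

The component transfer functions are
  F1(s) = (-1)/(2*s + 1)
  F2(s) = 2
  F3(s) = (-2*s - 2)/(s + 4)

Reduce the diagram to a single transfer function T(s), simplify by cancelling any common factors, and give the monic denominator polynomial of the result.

Step 1. multiply F2, F3 (series); result (-4*s - 4)/(s + 4)
Step 2. reduce the feedback loop with forward F1 and return (F2*F3); result (-s - 4)/(2*s^2 + 13*s + 8)
T(s) is the step-2 result (common factors already cancelled). Leading coefficient of the denominator: 2. Divide through by 2 for the monic polynomial.

Hence the answer: s^2 + 13*s/2 + 4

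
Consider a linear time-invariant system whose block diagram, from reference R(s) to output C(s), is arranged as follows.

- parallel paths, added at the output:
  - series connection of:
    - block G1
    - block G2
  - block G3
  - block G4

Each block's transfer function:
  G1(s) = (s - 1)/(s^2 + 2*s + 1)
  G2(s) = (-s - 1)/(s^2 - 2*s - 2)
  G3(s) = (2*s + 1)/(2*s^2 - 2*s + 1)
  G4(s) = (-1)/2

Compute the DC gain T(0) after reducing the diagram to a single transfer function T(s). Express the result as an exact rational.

Step 1: cascade G1, G2; result (1 - s)/(s^3 - s^2 - 4*s - 2)
Step 2: sum the parallel branches (G1*G2), G3, G4; result (-2*s^5 + 8*s^4 - s^3 - 13*s^2 - 22*s)/(4*s^5 - 8*s^4 - 10*s^3 + 6*s^2 - 4)
That last expression is T(s); at s = 0 only the constant terms survive, so T(0) = 0/(-4) = 0.

Answer: 0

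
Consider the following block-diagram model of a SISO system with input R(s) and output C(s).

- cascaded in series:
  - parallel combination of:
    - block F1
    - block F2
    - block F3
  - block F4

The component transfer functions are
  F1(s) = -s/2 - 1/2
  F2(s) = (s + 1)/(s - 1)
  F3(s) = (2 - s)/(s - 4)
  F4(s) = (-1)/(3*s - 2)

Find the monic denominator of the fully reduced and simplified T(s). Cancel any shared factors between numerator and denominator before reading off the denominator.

Answer: s^3 - 17*s^2/3 + 22*s/3 - 8/3

Working:
(1) combine F1, F2, F3 in parallel, giving (-s^3 + 4*s^2 + s - 16)/(2*s^2 - 10*s + 8)
(2) reduce the series chain (F1+F2+F3), F4, giving (s^3 - 4*s^2 - s + 16)/(6*s^3 - 34*s^2 + 44*s - 16)
The result of step 2 is T(s) in lowest terms. Its denominator has leading coefficient 6; dividing the denominator through by 6 makes it monic.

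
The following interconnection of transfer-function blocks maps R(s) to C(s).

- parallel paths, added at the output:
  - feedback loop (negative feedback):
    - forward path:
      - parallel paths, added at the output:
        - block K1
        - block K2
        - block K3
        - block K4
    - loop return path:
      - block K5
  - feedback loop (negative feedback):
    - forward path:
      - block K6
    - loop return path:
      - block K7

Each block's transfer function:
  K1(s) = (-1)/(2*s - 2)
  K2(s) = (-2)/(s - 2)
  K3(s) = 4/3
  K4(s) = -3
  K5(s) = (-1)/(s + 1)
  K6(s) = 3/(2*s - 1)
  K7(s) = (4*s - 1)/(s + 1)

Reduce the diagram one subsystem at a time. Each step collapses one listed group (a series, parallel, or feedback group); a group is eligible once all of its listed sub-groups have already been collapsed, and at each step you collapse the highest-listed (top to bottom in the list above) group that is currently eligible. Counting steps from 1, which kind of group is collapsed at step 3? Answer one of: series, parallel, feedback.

Step 1. combine K1, K2, K3, K4 in parallel
Step 2. reduce the feedback loop with forward (K1+K2+K3+K4) and return K5
Step 3. feedback reduction of K6, K7
Step 4. sum the parallel branches [(K1+K2+K3+K4)/(1+(K1+K2+K3+K4)*K5)], [K6/(1+K6*K7)]
Step 3 collapses a feedback group.

Hence the answer: feedback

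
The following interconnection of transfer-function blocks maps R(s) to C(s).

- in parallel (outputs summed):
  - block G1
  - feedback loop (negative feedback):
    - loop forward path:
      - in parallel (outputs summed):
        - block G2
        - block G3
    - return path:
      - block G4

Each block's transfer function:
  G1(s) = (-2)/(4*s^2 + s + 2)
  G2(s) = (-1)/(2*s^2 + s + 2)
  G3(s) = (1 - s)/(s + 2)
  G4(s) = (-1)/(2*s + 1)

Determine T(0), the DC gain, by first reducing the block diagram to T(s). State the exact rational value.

First reduce the diagram to T(s).

(1) combine G2, G3 in parallel: (-2*s^3 + s^2 - 2*s)/(2*s^3 + 5*s^2 + 4*s + 4)
(2) reduce the feedback loop with forward (G2+G3) and return G4: (-4*s^4 - 3*s^2 - 2*s)/(4*s^4 + 14*s^3 + 12*s^2 + 14*s + 4)
(3) reduce the parallel group G1, [(G2+G3)/(1+(G2+G3)*G4)]: (-16*s^6 - 4*s^5 - 28*s^4 - 39*s^3 - 32*s^2 - 32*s - 8)/(16*s^6 + 60*s^5 + 70*s^4 + 96*s^3 + 54*s^2 + 32*s + 8)
That last expression is T(s); at s = 0 only the constant terms survive, so T(0) = -8/8 = -1.

Answer: -1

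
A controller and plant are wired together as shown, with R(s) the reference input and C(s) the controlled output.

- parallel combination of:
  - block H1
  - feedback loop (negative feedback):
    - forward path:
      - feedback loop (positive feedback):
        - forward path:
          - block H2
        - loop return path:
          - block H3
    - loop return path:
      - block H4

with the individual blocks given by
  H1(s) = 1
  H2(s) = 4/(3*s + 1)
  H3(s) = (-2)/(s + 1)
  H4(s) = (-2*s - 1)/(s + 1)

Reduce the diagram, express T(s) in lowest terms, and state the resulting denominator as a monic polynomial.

Step 1. feedback reduction of H2, H3, giving (4*s + 4)/(3*s^2 + 4*s + 9)
Step 2. apply the feedback formula to [H2/(1-H2*H3)], H4, giving (4*s + 4)/(3*s^2 - 4*s + 5)
Step 3. sum the parallel branches H1, [[H2/(1-H2*H3)]/(1+[H2/(1-H2*H3)]*H4)], giving (3*s^2 + 9)/(3*s^2 - 4*s + 5)
That last expression is T(s), already simplified. Scaling its denominator by 1/3 (the reciprocal of the leading coefficient) yields the monic denominator.

Therefore the answer is s^2 - 4*s/3 + 5/3.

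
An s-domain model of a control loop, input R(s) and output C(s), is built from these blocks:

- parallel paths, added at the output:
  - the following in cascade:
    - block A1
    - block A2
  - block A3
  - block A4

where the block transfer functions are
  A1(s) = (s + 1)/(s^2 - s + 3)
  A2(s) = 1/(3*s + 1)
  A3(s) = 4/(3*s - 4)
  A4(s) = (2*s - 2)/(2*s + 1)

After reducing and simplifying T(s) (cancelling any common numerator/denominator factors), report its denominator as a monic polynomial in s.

(1) combine A1, A2 in series; result (s + 1)/(3*s^3 - 2*s^2 + 8*s + 3)
(2) add (A1*A2), A3, A4 (parallel); result (18*s^5 - 30*s^4 + 102*s^3 - 53*s^2 + 69*s + 32)/(18*s^5 - 27*s^4 + 46*s^3 - 14*s^2 - 47*s - 12)
That last expression is T(s), already simplified. Scaling its denominator by 1/18 (the reciprocal of the leading coefficient) yields the monic denominator.

Hence the answer: s^5 - 3*s^4/2 + 23*s^3/9 - 7*s^2/9 - 47*s/18 - 2/3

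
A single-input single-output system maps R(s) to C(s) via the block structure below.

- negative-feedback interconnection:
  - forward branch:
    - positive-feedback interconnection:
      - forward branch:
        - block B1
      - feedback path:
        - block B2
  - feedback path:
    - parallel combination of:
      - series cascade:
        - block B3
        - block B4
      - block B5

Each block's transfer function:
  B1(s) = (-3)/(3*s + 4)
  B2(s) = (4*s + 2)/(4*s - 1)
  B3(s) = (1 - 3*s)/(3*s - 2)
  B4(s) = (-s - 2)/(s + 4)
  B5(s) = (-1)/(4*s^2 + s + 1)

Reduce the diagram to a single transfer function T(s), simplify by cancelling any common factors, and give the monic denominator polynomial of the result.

The answer is s^6 + 14*s^5/3 + 631*s^4/144 - 65*s^3/36 - s^2/16 - 289*s/144 + 1/72.

Reasoning:
Step 1 - feedback reduction of B1, B2, giving (3 - 12*s)/(12*s^2 + 25*s + 2)
Step 2 - series reduction of B3, B4, giving (3*s^2 + 5*s - 2)/(3*s^2 + 10*s - 8)
Step 3 - combine (B3*B4), B5 in parallel, giving (12*s^4 + 23*s^3 - 3*s^2 - 7*s + 6)/(12*s^4 + 43*s^3 - 19*s^2 + 2*s - 8)
Step 4 - collapse the loop ([B1/(1-B1*B2)] forward, ((B3*B4)+B5) return), giving (-144*s^5 - 480*s^4 + 357*s^3 - 81*s^2 + 102*s - 24)/(144*s^6 + 672*s^5 + 631*s^4 - 260*s^3 - 9*s^2 - 289*s + 2)
The result of step 4 is T(s) in lowest terms. Its denominator has leading coefficient 144; dividing the denominator through by 144 makes it monic.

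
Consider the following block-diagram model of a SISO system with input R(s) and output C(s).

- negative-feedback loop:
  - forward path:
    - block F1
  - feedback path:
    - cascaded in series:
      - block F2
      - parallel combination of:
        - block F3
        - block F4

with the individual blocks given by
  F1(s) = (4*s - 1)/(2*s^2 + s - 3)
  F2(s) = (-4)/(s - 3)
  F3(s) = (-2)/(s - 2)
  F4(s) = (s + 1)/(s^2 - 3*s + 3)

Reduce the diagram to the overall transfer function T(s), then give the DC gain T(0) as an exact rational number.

1. parallel reduction of F3, F4; result (-s^2 + 5*s - 8)/(s^3 - 5*s^2 + 9*s - 6)
2. multiply F2, (F3+F4) (series); result (4*s^2 - 20*s + 32)/(s^4 - 8*s^3 + 24*s^2 - 33*s + 18)
3. collapse the loop (F1 forward, (F2*(F3+F4)) return); result (4*s^5 - 33*s^4 + 104*s^3 - 156*s^2 + 105*s - 18)/(2*s^6 - 15*s^5 + 37*s^4 - 2*s^3 - 153*s^2 + 265*s - 86)
That last expression is T(s); at s = 0 only the constant terms survive, so T(0) = -18/(-86) = 9/43.

Final answer: 9/43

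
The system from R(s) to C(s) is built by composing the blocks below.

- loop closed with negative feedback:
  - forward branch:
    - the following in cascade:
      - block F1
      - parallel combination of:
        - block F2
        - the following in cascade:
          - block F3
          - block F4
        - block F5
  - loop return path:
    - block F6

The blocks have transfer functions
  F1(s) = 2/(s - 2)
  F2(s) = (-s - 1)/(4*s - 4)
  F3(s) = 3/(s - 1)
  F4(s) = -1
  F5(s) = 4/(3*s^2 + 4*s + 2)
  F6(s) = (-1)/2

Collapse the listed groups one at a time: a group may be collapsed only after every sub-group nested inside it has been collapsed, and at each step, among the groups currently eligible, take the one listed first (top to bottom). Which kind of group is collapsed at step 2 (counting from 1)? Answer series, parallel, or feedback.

1. multiply F3, F4 (series)
2. add F2, (F3*F4), F5 (parallel)
3. combine F1, (F2+(F3*F4)+F5) in series
4. feedback reduction of (F1*(F2+(F3*F4)+F5)), F6
Step 2: parallel.

Hence the answer: parallel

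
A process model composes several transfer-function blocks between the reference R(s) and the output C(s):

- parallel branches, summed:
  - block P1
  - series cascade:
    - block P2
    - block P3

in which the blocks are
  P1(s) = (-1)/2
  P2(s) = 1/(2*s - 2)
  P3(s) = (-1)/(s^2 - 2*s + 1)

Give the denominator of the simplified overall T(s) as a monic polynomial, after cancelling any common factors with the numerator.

[1] reduce the series chain P2, P3 gives (-1)/(2*s^3 - 6*s^2 + 6*s - 2)
[2] reduce the parallel group P1, (P2*P3) gives (-s^3 + 3*s^2 - 3*s)/(2*s^3 - 6*s^2 + 6*s - 2)
The result of step 2 is T(s) in lowest terms. Its denominator has leading coefficient 2; dividing the denominator through by 2 makes it monic.

Final answer: s^3 - 3*s^2 + 3*s - 1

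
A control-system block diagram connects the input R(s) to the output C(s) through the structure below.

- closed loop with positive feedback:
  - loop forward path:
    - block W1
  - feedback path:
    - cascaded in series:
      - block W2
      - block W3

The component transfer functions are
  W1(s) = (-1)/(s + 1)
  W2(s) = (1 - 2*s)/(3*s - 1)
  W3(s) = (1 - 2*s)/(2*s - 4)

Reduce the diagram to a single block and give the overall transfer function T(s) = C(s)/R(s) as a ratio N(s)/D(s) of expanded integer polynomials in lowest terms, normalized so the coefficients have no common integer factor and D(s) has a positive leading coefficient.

Step 1: cascade W2, W3 -> (4*s^2 - 4*s + 1)/(6*s^2 - 14*s + 4)
Step 2: close the feedback loop around W1, (W2*W3), which is the overall transfer function T(s) = C(s)/R(s) in lowest terms

Final answer: (-6*s^2 + 14*s - 4)/(6*s^3 - 4*s^2 - 14*s + 5)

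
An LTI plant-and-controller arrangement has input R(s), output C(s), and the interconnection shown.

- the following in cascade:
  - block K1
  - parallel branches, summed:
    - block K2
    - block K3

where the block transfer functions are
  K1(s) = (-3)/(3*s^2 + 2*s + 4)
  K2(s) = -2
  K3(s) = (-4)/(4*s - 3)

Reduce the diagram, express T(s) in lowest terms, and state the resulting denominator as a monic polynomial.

1. combine K2, K3 in parallel; result (2 - 8*s)/(4*s - 3)
2. combine K1, (K2+K3) in series; result (24*s - 6)/(12*s^3 - s^2 + 10*s - 12)
The result of step 2 is T(s) in lowest terms. Its denominator has leading coefficient 12; dividing the denominator through by 12 makes it monic.

Hence the answer: s^3 - s^2/12 + 5*s/6 - 1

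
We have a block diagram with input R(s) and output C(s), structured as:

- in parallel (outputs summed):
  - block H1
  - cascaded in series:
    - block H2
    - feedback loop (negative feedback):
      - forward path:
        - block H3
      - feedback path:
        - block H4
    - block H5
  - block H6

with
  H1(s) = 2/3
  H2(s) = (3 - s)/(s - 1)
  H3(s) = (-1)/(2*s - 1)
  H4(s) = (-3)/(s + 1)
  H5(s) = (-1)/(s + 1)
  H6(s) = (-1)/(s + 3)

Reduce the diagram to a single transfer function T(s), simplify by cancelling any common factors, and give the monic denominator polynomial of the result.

Step 1. reduce the feedback loop with forward H3 and return H4 = (-s - 1)/(2*s^2 + s + 2)
Step 2. reduce the series chain H2, [H3/(1+H3*H4)], H5 = (3 - s)/(2*s^3 - s^2 + s - 2)
Step 3. parallel reduction of H1, (H2*[H3/(1+H3*H4)]*H5), H6 = (4*s^4 + 4*s^3 - 4*s^2 - s + 21)/(6*s^4 + 15*s^3 - 6*s^2 + 3*s - 18)
Step 3 gives the fully reduced T(s), with no common factor left to cancel. The denominator's leading coefficient is 6, so divide each of its coefficients by 6 to get the monic form.

Therefore the answer is s^4 + 5*s^3/2 - s^2 + s/2 - 3.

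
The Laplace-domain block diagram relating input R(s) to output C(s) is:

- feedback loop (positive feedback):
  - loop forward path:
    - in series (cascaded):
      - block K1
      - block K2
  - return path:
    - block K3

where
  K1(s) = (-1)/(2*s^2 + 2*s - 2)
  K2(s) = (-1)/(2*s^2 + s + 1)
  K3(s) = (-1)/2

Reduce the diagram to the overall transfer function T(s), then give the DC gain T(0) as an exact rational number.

1. multiply K1, K2 (series) = 1/(4*s^4 + 6*s^3 - 2)
2. collapse the loop ((K1*K2) forward, K3 return) = 2/(8*s^4 + 12*s^3 - 3)
DC gain: substitute s = 0 into T(s) from step 2: T(0) = 2/(-3) = -2/3.

Final answer: -2/3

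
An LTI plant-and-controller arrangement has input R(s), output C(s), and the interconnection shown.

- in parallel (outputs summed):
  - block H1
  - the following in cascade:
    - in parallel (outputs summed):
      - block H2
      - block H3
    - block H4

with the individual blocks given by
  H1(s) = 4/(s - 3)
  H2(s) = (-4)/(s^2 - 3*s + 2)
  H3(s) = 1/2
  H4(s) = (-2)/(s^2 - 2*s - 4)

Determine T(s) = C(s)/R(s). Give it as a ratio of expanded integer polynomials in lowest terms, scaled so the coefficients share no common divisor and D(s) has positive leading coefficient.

Step 1: reduce the parallel group H2, H3: (s^2 - 3*s - 6)/(2*s^2 - 6*s + 4)
Step 2: series reduction of (H2+H3), H4: (-s^2 + 3*s + 6)/(s^4 - 5*s^3 + 4*s^2 + 8*s - 8)
Step 3: parallel reduction of H1, ((H2+H3)*H4) - this is the overall T(s), already in the required normalized form

Final answer: (4*s^4 - 21*s^3 + 22*s^2 + 29*s - 50)/(s^5 - 8*s^4 + 19*s^3 - 4*s^2 - 32*s + 24)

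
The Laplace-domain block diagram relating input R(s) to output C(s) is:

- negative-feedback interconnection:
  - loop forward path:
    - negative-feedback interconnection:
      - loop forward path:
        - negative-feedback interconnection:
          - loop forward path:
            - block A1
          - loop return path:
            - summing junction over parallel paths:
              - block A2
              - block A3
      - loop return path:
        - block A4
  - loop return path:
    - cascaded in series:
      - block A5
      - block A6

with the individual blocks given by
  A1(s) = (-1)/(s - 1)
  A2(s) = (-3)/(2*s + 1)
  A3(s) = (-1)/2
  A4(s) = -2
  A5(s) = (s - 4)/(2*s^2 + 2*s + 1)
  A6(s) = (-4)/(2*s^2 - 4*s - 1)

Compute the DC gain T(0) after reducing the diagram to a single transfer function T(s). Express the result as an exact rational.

Step 1: add A2, A3 (parallel) = (-2*s - 7)/(4*s + 2)
Step 2: apply the feedback formula to A1, (A2+A3) = (-4*s - 2)/(4*s^2 + 5)
Step 3: feedback reduction of [A1/(1+A1*(A2+A3))], A4 = (-4*s - 2)/(4*s^2 + 8*s + 9)
Step 4: series reduction of A5, A6 = (16 - 4*s)/(4*s^4 - 4*s^3 - 8*s^2 - 6*s - 1)
Step 5: apply the feedback formula to [[A1/(1+A1*(A2+A3))]/(1+[A1/(1+A1*(A2+A3))]*A4)], (A5*A6) = (-16*s^5 + 8*s^4 + 40*s^3 + 40*s^2 + 16*s + 2)/(16*s^6 + 16*s^5 - 28*s^4 - 124*s^3 - 108*s^2 - 118*s - 41)
The step-5 result is T(s). Setting s = 0: T(0) = 2/(-41) = -2/41.

Hence the answer: -2/41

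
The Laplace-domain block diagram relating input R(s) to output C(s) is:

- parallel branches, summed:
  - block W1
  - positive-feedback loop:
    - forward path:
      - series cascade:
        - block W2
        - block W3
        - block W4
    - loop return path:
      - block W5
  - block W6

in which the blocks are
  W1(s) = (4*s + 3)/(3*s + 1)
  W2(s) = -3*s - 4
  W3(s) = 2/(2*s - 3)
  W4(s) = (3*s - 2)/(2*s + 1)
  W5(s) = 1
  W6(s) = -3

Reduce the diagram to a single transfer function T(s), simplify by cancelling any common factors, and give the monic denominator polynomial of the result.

[1] reduce the series chain W2, W3, W4 = (-18*s^2 - 12*s + 16)/(4*s^2 - 4*s - 3)
[2] feedback reduction of (W2*W3*W4), W5 = (-18*s^2 - 12*s + 16)/(22*s^2 + 8*s - 19)
[3] sum the parallel branches W1, [(W2*W3*W4)/(1-(W2*W3*W4)*W5)], W6 = (-164*s^3 - 94*s^2 + 131*s + 16)/(66*s^3 + 46*s^2 - 49*s - 19)
No further cancellation is possible in the step-3 result, so that is T(s). Its denominator becomes monic after dividing by the leading coefficient 66.

Answer: s^3 + 23*s^2/33 - 49*s/66 - 19/66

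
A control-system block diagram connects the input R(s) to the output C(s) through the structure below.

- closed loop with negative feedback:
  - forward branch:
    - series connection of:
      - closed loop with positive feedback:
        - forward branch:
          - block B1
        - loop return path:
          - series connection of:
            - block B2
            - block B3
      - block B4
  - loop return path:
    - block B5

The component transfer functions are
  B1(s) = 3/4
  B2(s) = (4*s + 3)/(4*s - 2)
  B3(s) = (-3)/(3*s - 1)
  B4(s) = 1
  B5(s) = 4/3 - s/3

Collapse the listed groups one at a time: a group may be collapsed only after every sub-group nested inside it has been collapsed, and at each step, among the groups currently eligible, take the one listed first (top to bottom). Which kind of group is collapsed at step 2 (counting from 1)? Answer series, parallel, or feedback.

Answer: feedback

Working:
[1] series reduction of B2, B3
[2] apply the feedback formula to B1, (B2*B3)
[3] reduce the series chain [B1/(1-B1*(B2*B3))], B4
[4] feedback reduction of ([B1/(1-B1*(B2*B3))]*B4), B5
Step 2 collapses a feedback group.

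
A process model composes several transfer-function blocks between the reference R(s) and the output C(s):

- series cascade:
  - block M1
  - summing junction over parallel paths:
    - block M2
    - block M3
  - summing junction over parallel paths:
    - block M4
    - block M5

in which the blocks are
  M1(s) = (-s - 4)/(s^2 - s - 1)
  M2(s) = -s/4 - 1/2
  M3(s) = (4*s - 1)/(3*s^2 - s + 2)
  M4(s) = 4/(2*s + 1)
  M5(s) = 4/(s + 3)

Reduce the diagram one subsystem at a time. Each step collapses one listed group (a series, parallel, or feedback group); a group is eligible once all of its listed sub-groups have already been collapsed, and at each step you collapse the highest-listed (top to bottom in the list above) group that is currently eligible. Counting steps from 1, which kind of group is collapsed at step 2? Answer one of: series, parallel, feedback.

Step 1. sum the parallel branches M2, M3
Step 2. combine M4, M5 in parallel
Step 3. reduce the series chain M1, (M2+M3), (M4+M5)
Step 2: parallel.

Therefore the answer is parallel.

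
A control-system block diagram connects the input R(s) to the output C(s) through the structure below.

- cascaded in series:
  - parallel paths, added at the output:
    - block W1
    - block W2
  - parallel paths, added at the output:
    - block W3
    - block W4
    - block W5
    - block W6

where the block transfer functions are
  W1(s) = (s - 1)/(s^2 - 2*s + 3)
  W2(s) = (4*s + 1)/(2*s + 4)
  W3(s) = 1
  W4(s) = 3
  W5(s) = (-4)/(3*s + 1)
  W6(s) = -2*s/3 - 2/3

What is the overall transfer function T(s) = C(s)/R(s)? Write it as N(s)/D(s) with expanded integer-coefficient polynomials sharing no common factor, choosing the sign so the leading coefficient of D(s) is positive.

1. combine W1, W2 in parallel gives (4*s^3 - 5*s^2 + 12*s - 1)/(2*s^3 - 2*s + 12)
2. reduce the parallel group W3, W4, W5, W6 gives (-6*s^2 + 28*s - 2)/(9*s + 3)
3. series reduction of (W1+W2), (W3+W4+W5+W6); the result is T(s) itself (integer coefficients, no common factor, positive leading denominator coefficient)

Hence the answer: (-12*s^5 + 71*s^4 - 110*s^3 + 176*s^2 - 26*s + 1)/(9*s^4 + 3*s^3 - 9*s^2 + 51*s + 18)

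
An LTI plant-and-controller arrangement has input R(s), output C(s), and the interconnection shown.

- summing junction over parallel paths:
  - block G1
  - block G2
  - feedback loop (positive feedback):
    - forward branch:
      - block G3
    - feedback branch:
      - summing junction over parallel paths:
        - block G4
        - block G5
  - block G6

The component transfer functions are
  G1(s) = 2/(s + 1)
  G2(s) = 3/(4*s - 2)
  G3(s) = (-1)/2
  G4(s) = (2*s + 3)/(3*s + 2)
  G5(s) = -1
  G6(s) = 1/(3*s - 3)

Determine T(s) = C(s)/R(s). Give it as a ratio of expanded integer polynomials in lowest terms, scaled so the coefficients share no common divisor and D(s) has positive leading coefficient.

Step 1. combine G4, G5 in parallel; result (1 - s)/(3*s + 2)
Step 2. feedback reduction of G3, (G4+G5); result (-3*s - 2)/(5*s + 5)
Step 3. reduce the parallel group G1, G2, [G3/(1-G3*(G4+G5))], G6 - this is the overall T(s), already in the required normalized form

Answer: (-36*s^3 + 215*s^2 - 152*s - 7)/(60*s^3 - 30*s^2 - 60*s + 30)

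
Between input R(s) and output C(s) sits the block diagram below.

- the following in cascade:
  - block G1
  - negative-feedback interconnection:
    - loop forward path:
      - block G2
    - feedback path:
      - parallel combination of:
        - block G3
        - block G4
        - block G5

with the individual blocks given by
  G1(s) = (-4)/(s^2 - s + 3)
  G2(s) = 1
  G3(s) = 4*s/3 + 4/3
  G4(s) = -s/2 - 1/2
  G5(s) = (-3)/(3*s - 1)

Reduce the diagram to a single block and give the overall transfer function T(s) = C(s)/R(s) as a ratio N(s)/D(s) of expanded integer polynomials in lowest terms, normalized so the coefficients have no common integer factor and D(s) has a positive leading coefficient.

Reducing step by step:

(1) combine G3, G4, G5 in parallel gives (15*s^2 + 10*s - 23)/(18*s - 6)
(2) apply the feedback formula to G2, (G3+G4+G5) gives (18*s - 6)/(15*s^2 + 28*s - 29)
(3) cascade G1, [G2/(1+G2*(G3+G4+G5))]; the result is T(s) itself (integer coefficients, no common factor, positive leading denominator coefficient)

Answer: (24 - 72*s)/(15*s^4 + 13*s^3 - 12*s^2 + 113*s - 87)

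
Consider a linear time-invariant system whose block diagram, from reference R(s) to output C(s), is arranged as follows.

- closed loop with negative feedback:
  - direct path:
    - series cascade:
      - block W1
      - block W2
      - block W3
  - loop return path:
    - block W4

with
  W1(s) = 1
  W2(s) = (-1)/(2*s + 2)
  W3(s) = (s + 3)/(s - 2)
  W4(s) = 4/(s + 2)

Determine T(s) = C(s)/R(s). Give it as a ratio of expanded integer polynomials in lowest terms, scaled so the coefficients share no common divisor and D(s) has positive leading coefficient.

[1] combine W1, W2, W3 in series gives (-s - 3)/(2*s^2 - 2*s - 4)
[2] collapse the loop ((W1*W2*W3) forward, W4 return) - this is the overall T(s), already in the required normalized form

Final answer: (-s^2 - 5*s - 6)/(2*s^3 + 2*s^2 - 12*s - 20)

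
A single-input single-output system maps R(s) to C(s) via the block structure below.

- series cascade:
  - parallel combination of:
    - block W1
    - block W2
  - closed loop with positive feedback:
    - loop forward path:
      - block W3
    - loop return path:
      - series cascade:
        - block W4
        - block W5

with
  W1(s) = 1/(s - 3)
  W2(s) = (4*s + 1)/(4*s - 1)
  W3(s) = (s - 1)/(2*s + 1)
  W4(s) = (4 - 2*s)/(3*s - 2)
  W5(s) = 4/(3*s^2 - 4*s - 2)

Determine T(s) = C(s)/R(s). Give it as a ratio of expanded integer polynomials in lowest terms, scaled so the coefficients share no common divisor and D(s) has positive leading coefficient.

Step 1 - add W1, W2 (parallel) -> (4*s^2 - 7*s - 4)/(4*s^2 - 13*s + 3)
Step 2 - multiply W4, W5 (series) -> (16 - 8*s)/(9*s^3 - 18*s^2 + 2*s + 4)
Step 3 - reduce the feedback loop with forward W3 and return (W4*W5) -> (9*s^4 - 27*s^3 + 20*s^2 + 2*s - 4)/(18*s^4 - 27*s^3 - 6*s^2 - 14*s + 20)
Step 4 - reduce the series chain (W1+W2), [W3/(1-W3*(W4*W5))], which is the overall transfer function T(s) = C(s)/R(s) in lowest terms

Hence the answer: (36*s^6 - 171*s^5 + 233*s^4 - 24*s^3 - 110*s^2 + 20*s + 16)/(72*s^6 - 342*s^5 + 381*s^4 - 59*s^3 + 244*s^2 - 302*s + 60)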